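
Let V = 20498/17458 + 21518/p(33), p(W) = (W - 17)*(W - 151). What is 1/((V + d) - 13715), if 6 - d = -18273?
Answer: 8240176/37523923009 ≈ 0.00021960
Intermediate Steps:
d = 18279 (d = 6 - 1*(-18273) = 6 + 18273 = 18279)
p(W) = (-151 + W)*(-17 + W) (p(W) = (-17 + W)*(-151 + W) = (-151 + W)*(-17 + W))
V = -84240255/8240176 (V = 20498/17458 + 21518/(2567 + 33² - 168*33) = 20498*(1/17458) + 21518/(2567 + 1089 - 5544) = 10249/8729 + 21518/(-1888) = 10249/8729 + 21518*(-1/1888) = 10249/8729 - 10759/944 = -84240255/8240176 ≈ -10.223)
1/((V + d) - 13715) = 1/((-84240255/8240176 + 18279) - 13715) = 1/(150537936849/8240176 - 13715) = 1/(37523923009/8240176) = 8240176/37523923009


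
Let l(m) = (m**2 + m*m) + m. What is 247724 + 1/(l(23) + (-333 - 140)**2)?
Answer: 55690832441/224810 ≈ 2.4772e+5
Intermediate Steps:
l(m) = m + 2*m**2 (l(m) = (m**2 + m**2) + m = 2*m**2 + m = m + 2*m**2)
247724 + 1/(l(23) + (-333 - 140)**2) = 247724 + 1/(23*(1 + 2*23) + (-333 - 140)**2) = 247724 + 1/(23*(1 + 46) + (-473)**2) = 247724 + 1/(23*47 + 223729) = 247724 + 1/(1081 + 223729) = 247724 + 1/224810 = 55690832441/224810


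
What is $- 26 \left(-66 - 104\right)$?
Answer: $4420$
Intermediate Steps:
$- 26 \left(-66 - 104\right) = \left(-26\right) \left(-170\right) = 4420$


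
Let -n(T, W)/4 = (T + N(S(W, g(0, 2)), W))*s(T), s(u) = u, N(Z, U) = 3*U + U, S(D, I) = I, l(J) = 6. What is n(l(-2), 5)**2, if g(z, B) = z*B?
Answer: 389376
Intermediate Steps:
g(z, B) = B*z
N(Z, U) = 4*U
n(T, W) = -4*T*(T + 4*W) (n(T, W) = -4*(T + 4*W)*T = -4*T*(T + 4*W))
n(l(-2), 5)**2 = (-4*6*(6 + 4*5))**2 = (-4*6*(6 + 20))**2 = (-4*6*26)**2 = (-624)**2 = 389376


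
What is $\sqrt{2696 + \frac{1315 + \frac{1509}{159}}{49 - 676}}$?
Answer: $\frac{\sqrt{2974858327518}}{33231} \approx 51.903$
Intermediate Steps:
$\sqrt{2696 + \frac{1315 + \frac{1509}{159}}{49 - 676}} = \sqrt{2696 + \frac{1315 + 1509 \cdot \frac{1}{159}}{-627}} = \sqrt{2696 + \left(1315 + \frac{503}{53}\right) \left(- \frac{1}{627}\right)} = \sqrt{2696 + \frac{70198}{53} \left(- \frac{1}{627}\right)} = \sqrt{2696 - \frac{70198}{33231}} = \sqrt{\frac{89520578}{33231}} = \frac{\sqrt{2974858327518}}{33231}$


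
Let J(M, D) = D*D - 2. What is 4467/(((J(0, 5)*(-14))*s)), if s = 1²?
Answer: -4467/322 ≈ -13.873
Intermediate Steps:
J(M, D) = -2 + D² (J(M, D) = D² - 2 = -2 + D²)
s = 1
4467/(((J(0, 5)*(-14))*s)) = 4467/((((-2 + 5²)*(-14))*1)) = 4467/((((-2 + 25)*(-14))*1)) = 4467/(((23*(-14))*1)) = 4467/((-322*1)) = 4467/(-322) = 4467*(-1/322) = -4467/322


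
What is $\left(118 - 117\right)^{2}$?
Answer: $1$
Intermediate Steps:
$\left(118 - 117\right)^{2} = 1^{2} = 1$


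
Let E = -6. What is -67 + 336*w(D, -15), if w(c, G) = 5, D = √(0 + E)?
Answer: 1613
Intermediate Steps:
D = I*√6 (D = √(0 - 6) = √(-6) = I*√6 ≈ 2.4495*I)
-67 + 336*w(D, -15) = -67 + 336*5 = -67 + 1680 = 1613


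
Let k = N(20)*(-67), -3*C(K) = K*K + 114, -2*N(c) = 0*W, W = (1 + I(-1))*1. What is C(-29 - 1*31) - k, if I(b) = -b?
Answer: -1238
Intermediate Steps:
W = 2 (W = (1 - 1*(-1))*1 = (1 + 1)*1 = 2*1 = 2)
N(c) = 0 (N(c) = -0*2 = -1/2*0 = 0)
C(K) = -38 - K**2/3 (C(K) = -(K*K + 114)/3 = -(K**2 + 114)/3 = -(114 + K**2)/3 = -38 - K**2/3)
k = 0 (k = 0*(-67) = 0)
C(-29 - 1*31) - k = (-38 - (-29 - 1*31)**2/3) - 1*0 = (-38 - (-29 - 31)**2/3) + 0 = (-38 - 1/3*(-60)**2) + 0 = (-38 - 1/3*3600) + 0 = (-38 - 1200) + 0 = -1238 + 0 = -1238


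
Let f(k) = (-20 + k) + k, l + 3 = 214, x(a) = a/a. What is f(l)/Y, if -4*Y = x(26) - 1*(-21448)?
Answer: -1608/21449 ≈ -0.074969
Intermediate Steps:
x(a) = 1
l = 211 (l = -3 + 214 = 211)
f(k) = -20 + 2*k
Y = -21449/4 (Y = -(1 - 1*(-21448))/4 = -(1 + 21448)/4 = -1/4*21449 = -21449/4 ≈ -5362.3)
f(l)/Y = (-20 + 2*211)/(-21449/4) = (-20 + 422)*(-4/21449) = 402*(-4/21449) = -1608/21449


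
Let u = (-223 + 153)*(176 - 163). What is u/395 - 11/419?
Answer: -77127/33101 ≈ -2.3301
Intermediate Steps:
u = -910 (u = -70*13 = -910)
u/395 - 11/419 = -910/395 - 11/419 = -910*1/395 - 11*1/419 = -182/79 - 11/419 = -77127/33101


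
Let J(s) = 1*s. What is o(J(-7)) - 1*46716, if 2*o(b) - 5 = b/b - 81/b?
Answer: -653901/14 ≈ -46707.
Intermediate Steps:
J(s) = s
o(b) = 3 - 81/(2*b) (o(b) = 5/2 + (b/b - 81/b)/2 = 5/2 + (1 - 81/b)/2 = 5/2 + (½ - 81/(2*b)) = 3 - 81/(2*b))
o(J(-7)) - 1*46716 = (3 - 81/2/(-7)) - 1*46716 = (3 - 81/2*(-⅐)) - 46716 = (3 + 81/14) - 46716 = 123/14 - 46716 = -653901/14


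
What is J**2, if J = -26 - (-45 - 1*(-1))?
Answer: 324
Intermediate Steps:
J = 18 (J = -26 - (-45 + 1) = -26 - 1*(-44) = -26 + 44 = 18)
J**2 = 18**2 = 324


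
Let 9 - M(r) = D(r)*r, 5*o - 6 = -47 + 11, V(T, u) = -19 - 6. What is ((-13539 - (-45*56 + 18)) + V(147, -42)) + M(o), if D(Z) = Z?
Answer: -11089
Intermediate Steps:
V(T, u) = -25
o = -6 (o = 6/5 + (-47 + 11)/5 = 6/5 + (⅕)*(-36) = 6/5 - 36/5 = -6)
M(r) = 9 - r² (M(r) = 9 - r*r = 9 - r²)
((-13539 - (-45*56 + 18)) + V(147, -42)) + M(o) = ((-13539 - (-45*56 + 18)) - 25) + (9 - 1*(-6)²) = ((-13539 - (-2520 + 18)) - 25) + (9 - 1*36) = ((-13539 - 1*(-2502)) - 25) + (9 - 36) = ((-13539 + 2502) - 25) - 27 = (-11037 - 25) - 27 = -11062 - 27 = -11089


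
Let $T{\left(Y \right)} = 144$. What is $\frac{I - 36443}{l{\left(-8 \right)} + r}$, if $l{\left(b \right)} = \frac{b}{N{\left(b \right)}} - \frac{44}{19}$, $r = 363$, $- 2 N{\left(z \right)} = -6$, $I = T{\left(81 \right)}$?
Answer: $- \frac{2069043}{20407} \approx -101.39$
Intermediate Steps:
$I = 144$
$N{\left(z \right)} = 3$ ($N{\left(z \right)} = \left(- \frac{1}{2}\right) \left(-6\right) = 3$)
$l{\left(b \right)} = - \frac{44}{19} + \frac{b}{3}$ ($l{\left(b \right)} = \frac{b}{3} - \frac{44}{19} = - \frac{44}{19} + \frac{b}{3}$)
$\frac{I - 36443}{l{\left(-8 \right)} + r} = \frac{144 - 36443}{\left(- \frac{44}{19} + \frac{1}{3} \left(-8\right)\right) + 363} = - \frac{36299}{\left(- \frac{44}{19} - \frac{8}{3}\right) + 363} = - \frac{36299}{- \frac{284}{57} + 363} = - \frac{36299}{\frac{20407}{57}} = \left(-36299\right) \frac{57}{20407} = - \frac{2069043}{20407}$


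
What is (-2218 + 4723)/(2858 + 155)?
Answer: 2505/3013 ≈ 0.83140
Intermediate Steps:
(-2218 + 4723)/(2858 + 155) = 2505/3013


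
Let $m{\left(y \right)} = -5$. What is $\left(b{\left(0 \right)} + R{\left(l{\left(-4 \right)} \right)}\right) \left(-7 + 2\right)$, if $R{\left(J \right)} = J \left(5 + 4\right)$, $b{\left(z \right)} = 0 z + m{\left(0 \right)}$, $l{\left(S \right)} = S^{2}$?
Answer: $-695$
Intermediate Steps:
$b{\left(z \right)} = -5$ ($b{\left(z \right)} = 0 z - 5 = 0 - 5 = -5$)
$R{\left(J \right)} = 9 J$ ($R{\left(J \right)} = J 9 = 9 J$)
$\left(b{\left(0 \right)} + R{\left(l{\left(-4 \right)} \right)}\right) \left(-7 + 2\right) = \left(-5 + 9 \left(-4\right)^{2}\right) \left(-7 + 2\right) = \left(-5 + 9 \cdot 16\right) \left(-5\right) = \left(-5 + 144\right) \left(-5\right) = 139 \left(-5\right) = -695$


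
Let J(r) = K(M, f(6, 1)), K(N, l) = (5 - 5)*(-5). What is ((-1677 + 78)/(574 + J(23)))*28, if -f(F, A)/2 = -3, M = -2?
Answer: -78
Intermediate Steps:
f(F, A) = 6 (f(F, A) = -2*(-3) = 6)
K(N, l) = 0 (K(N, l) = 0*(-5) = 0)
J(r) = 0
((-1677 + 78)/(574 + J(23)))*28 = ((-1677 + 78)/(574 + 0))*28 = -1599/574*28 = -1599*1/574*28 = -39/14*28 = -78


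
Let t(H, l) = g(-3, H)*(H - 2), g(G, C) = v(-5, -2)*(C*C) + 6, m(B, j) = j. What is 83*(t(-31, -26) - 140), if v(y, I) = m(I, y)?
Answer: 13132841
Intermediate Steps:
v(y, I) = y
g(G, C) = 6 - 5*C² (g(G, C) = -5*C*C + 6 = -5*C² + 6 = 6 - 5*C²)
t(H, l) = (-2 + H)*(6 - 5*H²) (t(H, l) = (6 - 5*H²)*(H - 2) = (6 - 5*H²)*(-2 + H) = (-2 + H)*(6 - 5*H²))
83*(t(-31, -26) - 140) = 83*((-2 - 31)*(6 - 5*(-31)²) - 140) = 83*(-33*(6 - 5*961) - 140) = 83*(-33*(6 - 4805) - 140) = 83*(-33*(-4799) - 140) = 83*(158367 - 140) = 83*158227 = 13132841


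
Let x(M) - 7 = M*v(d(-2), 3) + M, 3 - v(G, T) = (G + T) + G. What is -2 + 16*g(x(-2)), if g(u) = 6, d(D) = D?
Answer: 94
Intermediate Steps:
v(G, T) = 3 - T - 2*G (v(G, T) = 3 - ((G + T) + G) = 3 - (T + 2*G) = 3 + (-T - 2*G) = 3 - T - 2*G)
x(M) = 7 + 5*M (x(M) = 7 + (M*(3 - 1*3 - 2*(-2)) + M) = 7 + (M*(3 - 3 + 4) + M) = 7 + (M*4 + M) = 7 + (4*M + M) = 7 + 5*M)
-2 + 16*g(x(-2)) = -2 + 16*6 = -2 + 96 = 94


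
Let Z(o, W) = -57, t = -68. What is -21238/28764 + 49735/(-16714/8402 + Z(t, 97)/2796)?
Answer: -2800676566479757/113165385426 ≈ -24749.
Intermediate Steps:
-21238/28764 + 49735/(-16714/8402 + Z(t, 97)/2796) = -21238/28764 + 49735/(-16714/8402 - 57/2796) = -21238*1/28764 + 49735/(-16714*1/8402 - 57*1/2796) = -10619/14382 + 49735/(-8357/4201 - 19/932) = -10619/14382 + 49735/(-7868543/3915332) = -10619/14382 + 49735*(-3915332/7868543) = -10619/14382 - 194729037020/7868543 = -2800676566479757/113165385426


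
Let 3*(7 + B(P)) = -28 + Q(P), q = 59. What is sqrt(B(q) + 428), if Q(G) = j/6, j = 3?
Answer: sqrt(14826)/6 ≈ 20.294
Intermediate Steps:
Q(G) = 1/2 (Q(G) = 3/6 = 3*(1/6) = 1/2)
B(P) = -97/6 (B(P) = -7 + (-28 + 1/2)/3 = -7 + (1/3)*(-55/2) = -7 - 55/6 = -97/6)
sqrt(B(q) + 428) = sqrt(-97/6 + 428) = sqrt(2471/6) = sqrt(14826)/6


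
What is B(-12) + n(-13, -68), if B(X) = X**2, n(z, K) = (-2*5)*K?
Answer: 824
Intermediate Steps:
n(z, K) = -10*K
B(-12) + n(-13, -68) = (-12)**2 - 10*(-68) = 144 + 680 = 824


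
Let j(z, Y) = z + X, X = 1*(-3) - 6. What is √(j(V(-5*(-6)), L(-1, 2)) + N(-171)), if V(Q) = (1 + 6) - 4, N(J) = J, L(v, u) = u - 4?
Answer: I*√177 ≈ 13.304*I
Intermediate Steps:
L(v, u) = -4 + u
X = -9 (X = -3 - 6 = -9)
V(Q) = 3 (V(Q) = 7 - 4 = 3)
j(z, Y) = -9 + z (j(z, Y) = z - 9 = -9 + z)
√(j(V(-5*(-6)), L(-1, 2)) + N(-171)) = √((-9 + 3) - 171) = √(-6 - 171) = √(-177) = I*√177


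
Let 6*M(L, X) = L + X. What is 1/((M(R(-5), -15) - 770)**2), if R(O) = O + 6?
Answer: 9/5368489 ≈ 1.6764e-6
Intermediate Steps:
R(O) = 6 + O
M(L, X) = L/6 + X/6 (M(L, X) = (L + X)/6 = L/6 + X/6)
1/((M(R(-5), -15) - 770)**2) = 1/((((6 - 5)/6 + (1/6)*(-15)) - 770)**2) = 1/((((1/6)*1 - 5/2) - 770)**2) = 1/(((1/6 - 5/2) - 770)**2) = 1/((-7/3 - 770)**2) = 1/((-2317/3)**2) = 1/(5368489/9) = 9/5368489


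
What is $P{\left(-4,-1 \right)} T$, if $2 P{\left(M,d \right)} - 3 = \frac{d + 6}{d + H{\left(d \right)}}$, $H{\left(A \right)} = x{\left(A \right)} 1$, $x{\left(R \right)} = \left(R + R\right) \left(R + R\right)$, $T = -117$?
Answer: $-273$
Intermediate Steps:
$x{\left(R \right)} = 4 R^{2}$ ($x{\left(R \right)} = 2 R 2 R = 4 R^{2}$)
$H{\left(A \right)} = 4 A^{2}$ ($H{\left(A \right)} = 4 A^{2} \cdot 1 = 4 A^{2}$)
$P{\left(M,d \right)} = \frac{3}{2} + \frac{6 + d}{2 \left(d + 4 d^{2}\right)}$ ($P{\left(M,d \right)} = \frac{3}{2} + \frac{\left(d + 6\right) \frac{1}{d + 4 d^{2}}}{2} = \frac{3}{2} + \frac{\left(6 + d\right) \frac{1}{d + 4 d^{2}}}{2} = \frac{3}{2} + \frac{\frac{1}{d + 4 d^{2}} \left(6 + d\right)}{2} = \frac{3}{2} + \frac{6 + d}{2 \left(d + 4 d^{2}\right)}$)
$P{\left(-4,-1 \right)} T = \frac{3 + 2 \left(-1\right) + 6 \left(-1\right)^{2}}{\left(-1\right) \left(1 + 4 \left(-1\right)\right)} \left(-117\right) = - \frac{3 - 2 + 6 \cdot 1}{1 - 4} \left(-117\right) = - \frac{3 - 2 + 6}{-3} \left(-117\right) = \left(-1\right) \left(- \frac{1}{3}\right) 7 \left(-117\right) = \frac{7}{3} \left(-117\right) = -273$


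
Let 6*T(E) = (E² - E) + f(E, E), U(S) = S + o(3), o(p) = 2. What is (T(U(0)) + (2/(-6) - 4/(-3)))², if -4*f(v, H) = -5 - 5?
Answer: 49/16 ≈ 3.0625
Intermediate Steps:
f(v, H) = 5/2 (f(v, H) = -(-5 - 5)/4 = -¼*(-10) = 5/2)
U(S) = 2 + S (U(S) = S + 2 = 2 + S)
T(E) = 5/12 - E/6 + E²/6 (T(E) = ((E² - E) + 5/2)/6 = (5/2 + E² - E)/6 = 5/12 - E/6 + E²/6)
(T(U(0)) + (2/(-6) - 4/(-3)))² = ((5/12 - (2 + 0)/6 + (2 + 0)²/6) + (2/(-6) - 4/(-3)))² = ((5/12 - ⅙*2 + (⅙)*2²) + (2*(-⅙) - 4*(-⅓)))² = ((5/12 - ⅓ + (⅙)*4) + (-⅓ + 4/3))² = ((5/12 - ⅓ + ⅔) + 1)² = (¾ + 1)² = (7/4)² = 49/16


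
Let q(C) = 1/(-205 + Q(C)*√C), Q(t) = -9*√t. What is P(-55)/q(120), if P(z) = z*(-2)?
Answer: -141350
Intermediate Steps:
P(z) = -2*z
q(C) = 1/(-205 - 9*C) (q(C) = 1/(-205 + (-9*√C)*√C) = 1/(-205 - 9*C))
P(-55)/q(120) = (-2*(-55))/(1/(-205 - 9*120)) = 110/(1/(-205 - 1080)) = 110/(1/(-1285)) = 110/(-1/1285) = 110*(-1285) = -141350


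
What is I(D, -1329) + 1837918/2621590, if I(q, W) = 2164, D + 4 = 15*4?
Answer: 2837479339/1310795 ≈ 2164.7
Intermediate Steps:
D = 56 (D = -4 + 15*4 = -4 + 60 = 56)
I(D, -1329) + 1837918/2621590 = 2164 + 1837918/2621590 = 2164 + 1837918*(1/2621590) = 2164 + 918959/1310795 = 2837479339/1310795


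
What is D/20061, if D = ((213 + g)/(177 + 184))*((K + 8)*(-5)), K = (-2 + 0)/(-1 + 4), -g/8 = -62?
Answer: -77990/21726063 ≈ -0.0035897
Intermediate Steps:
g = 496 (g = -8*(-62) = 496)
K = -2/3 ≈ -0.66667
D = -77990/1083 (D = ((213 + 496)/(177 + 184))*((-2/3 + 8)*(-5)) = (709/361)*((22/3)*(-5)) = (709*(1/361))*(-110/3) = (709/361)*(-110/3) = -77990/1083 ≈ -72.013)
D/20061 = -77990/1083/20061 = -77990/1083*1/20061 = -77990/21726063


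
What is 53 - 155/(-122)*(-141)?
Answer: -15389/122 ≈ -126.14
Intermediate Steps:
53 - 155/(-122)*(-141) = 53 - 155*(-1/122)*(-141) = 53 + (155/122)*(-141) = 53 - 21855/122 = -15389/122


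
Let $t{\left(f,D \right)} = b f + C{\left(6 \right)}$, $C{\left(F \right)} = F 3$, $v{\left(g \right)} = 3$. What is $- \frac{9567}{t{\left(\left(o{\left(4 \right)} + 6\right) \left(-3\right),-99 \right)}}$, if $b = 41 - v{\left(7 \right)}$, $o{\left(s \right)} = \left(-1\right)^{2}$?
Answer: $\frac{3189}{260} \approx 12.265$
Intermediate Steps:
$C{\left(F \right)} = 3 F$
$o{\left(s \right)} = 1$
$b = 38$ ($b = 41 - 3 = 38$)
$t{\left(f,D \right)} = 18 + 38 f$ ($t{\left(f,D \right)} = 38 f + 3 \cdot 6 = 38 f + 18 = 18 + 38 f$)
$- \frac{9567}{t{\left(\left(o{\left(4 \right)} + 6\right) \left(-3\right),-99 \right)}} = - \frac{9567}{18 + 38 \left(1 + 6\right) \left(-3\right)} = - \frac{9567}{18 + 38 \cdot 7 \left(-3\right)} = - \frac{9567}{18 + 38 \left(-21\right)} = - \frac{9567}{18 - 798} = - \frac{9567}{-780} = \left(-9567\right) \left(- \frac{1}{780}\right) = \frac{3189}{260}$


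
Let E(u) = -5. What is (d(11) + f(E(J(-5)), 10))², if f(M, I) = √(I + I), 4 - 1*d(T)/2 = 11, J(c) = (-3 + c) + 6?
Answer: 216 - 56*√5 ≈ 90.780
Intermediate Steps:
J(c) = 3 + c
d(T) = -14 (d(T) = 8 - 2*11 = 8 - 22 = -14)
f(M, I) = √2*√I (f(M, I) = √(2*I) = √2*√I)
(d(11) + f(E(J(-5)), 10))² = (-14 + √2*√10)² = (-14 + 2*√5)²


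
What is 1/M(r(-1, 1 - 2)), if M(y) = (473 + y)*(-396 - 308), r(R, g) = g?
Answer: -1/332288 ≈ -3.0094e-6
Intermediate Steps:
M(y) = -332992 - 704*y (M(y) = (473 + y)*(-704) = -332992 - 704*y)
1/M(r(-1, 1 - 2)) = 1/(-332992 - 704*(1 - 2)) = 1/(-332992 - 704*(-1)) = 1/(-332992 + 704) = 1/(-332288) = -1/332288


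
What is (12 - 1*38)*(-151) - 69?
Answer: 3857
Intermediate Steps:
(12 - 1*38)*(-151) - 69 = (12 - 38)*(-151) - 69 = -26*(-151) - 69 = 3926 - 69 = 3857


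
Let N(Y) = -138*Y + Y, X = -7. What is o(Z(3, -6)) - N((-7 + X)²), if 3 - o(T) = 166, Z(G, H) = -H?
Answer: 26689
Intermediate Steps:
o(T) = -163 (o(T) = 3 - 1*166 = 3 - 166 = -163)
N(Y) = -137*Y
o(Z(3, -6)) - N((-7 + X)²) = -163 - (-137)*(-7 - 7)² = -163 - (-137)*(-14)² = -163 - (-137)*196 = -163 - 1*(-26852) = -163 + 26852 = 26689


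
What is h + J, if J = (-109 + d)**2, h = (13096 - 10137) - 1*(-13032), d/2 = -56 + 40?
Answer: 35872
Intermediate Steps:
d = -32 (d = 2*(-56 + 40) = 2*(-16) = -32)
h = 15991 (h = 2959 + 13032 = 15991)
J = 19881 (J = (-109 - 32)**2 = (-141)**2 = 19881)
h + J = 15991 + 19881 = 35872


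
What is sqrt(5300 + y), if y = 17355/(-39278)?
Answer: sqrt(8175953135510)/39278 ≈ 72.798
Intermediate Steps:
y = -17355/39278 (y = 17355*(-1/39278) = -17355/39278 ≈ -0.44185)
sqrt(5300 + y) = sqrt(5300 - 17355/39278) = sqrt(208156045/39278) = sqrt(8175953135510)/39278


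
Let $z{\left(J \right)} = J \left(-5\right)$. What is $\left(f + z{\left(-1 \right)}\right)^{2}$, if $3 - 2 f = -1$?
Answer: $49$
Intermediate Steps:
$z{\left(J \right)} = - 5 J$
$f = 2$ ($f = \frac{3}{2} - - \frac{1}{2} = \frac{3}{2} + \frac{1}{2} = 2$)
$\left(f + z{\left(-1 \right)}\right)^{2} = \left(2 - -5\right)^{2} = \left(2 + 5\right)^{2} = 7^{2} = 49$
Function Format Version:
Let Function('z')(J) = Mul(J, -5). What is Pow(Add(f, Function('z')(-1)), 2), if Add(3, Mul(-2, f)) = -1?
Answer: 49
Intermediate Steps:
Function('z')(J) = Mul(-5, J)
f = 2 (f = Add(Rational(3, 2), Mul(Rational(-1, 2), -1)) = Add(Rational(3, 2), Rational(1, 2)) = 2)
Pow(Add(f, Function('z')(-1)), 2) = Pow(Add(2, Mul(-5, -1)), 2) = Pow(Add(2, 5), 2) = Pow(7, 2) = 49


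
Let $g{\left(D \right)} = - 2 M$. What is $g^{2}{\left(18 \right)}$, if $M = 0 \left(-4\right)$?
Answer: $0$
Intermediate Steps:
$M = 0$
$g{\left(D \right)} = 0$ ($g{\left(D \right)} = \left(-2\right) 0 = 0$)
$g^{2}{\left(18 \right)} = 0^{2} = 0$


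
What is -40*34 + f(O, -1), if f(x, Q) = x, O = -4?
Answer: -1364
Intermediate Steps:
-40*34 + f(O, -1) = -40*34 - 4 = -1360 - 4 = -1364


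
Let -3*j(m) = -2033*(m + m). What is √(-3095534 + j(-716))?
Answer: I*√36593574/3 ≈ 2016.4*I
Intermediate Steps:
j(m) = 4066*m/3 (j(m) = -(-2033)*(m + m)/3 = -(-2033)*2*m/3 = -(-4066)*m/3 = 4066*m/3)
√(-3095534 + j(-716)) = √(-3095534 + (4066/3)*(-716)) = √(-3095534 - 2911256/3) = √(-12197858/3) = I*√36593574/3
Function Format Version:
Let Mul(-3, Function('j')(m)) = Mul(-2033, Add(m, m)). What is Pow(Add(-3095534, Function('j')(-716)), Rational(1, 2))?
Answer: Mul(Rational(1, 3), I, Pow(36593574, Rational(1, 2))) ≈ Mul(2016.4, I)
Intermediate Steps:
Function('j')(m) = Mul(Rational(4066, 3), m) (Function('j')(m) = Mul(Rational(-1, 3), Mul(-2033, Add(m, m))) = Mul(Rational(-1, 3), Mul(-2033, Mul(2, m))) = Mul(Rational(-1, 3), Mul(-4066, m)) = Mul(Rational(4066, 3), m))
Pow(Add(-3095534, Function('j')(-716)), Rational(1, 2)) = Pow(Add(-3095534, Mul(Rational(4066, 3), -716)), Rational(1, 2)) = Pow(Add(-3095534, Rational(-2911256, 3)), Rational(1, 2)) = Pow(Rational(-12197858, 3), Rational(1, 2)) = Mul(Rational(1, 3), I, Pow(36593574, Rational(1, 2)))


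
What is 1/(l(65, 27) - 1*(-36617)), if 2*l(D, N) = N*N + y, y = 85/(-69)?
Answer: 69/2551681 ≈ 2.7041e-5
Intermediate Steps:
y = -85/69 (y = 85*(-1/69) = -85/69 ≈ -1.2319)
l(D, N) = -85/138 + N²/2 (l(D, N) = (N*N - 85/69)/2 = (N² - 85/69)/2 = (-85/69 + N²)/2 = -85/138 + N²/2)
1/(l(65, 27) - 1*(-36617)) = 1/((-85/138 + (½)*27²) - 1*(-36617)) = 1/((-85/138 + (½)*729) + 36617) = 1/((-85/138 + 729/2) + 36617) = 1/(25108/69 + 36617) = 1/(2551681/69) = 69/2551681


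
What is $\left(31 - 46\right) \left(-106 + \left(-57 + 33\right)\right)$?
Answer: $1950$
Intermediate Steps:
$\left(31 - 46\right) \left(-106 + \left(-57 + 33\right)\right) = \left(31 - 46\right) \left(-106 - 24\right) = \left(-15\right) \left(-130\right) = 1950$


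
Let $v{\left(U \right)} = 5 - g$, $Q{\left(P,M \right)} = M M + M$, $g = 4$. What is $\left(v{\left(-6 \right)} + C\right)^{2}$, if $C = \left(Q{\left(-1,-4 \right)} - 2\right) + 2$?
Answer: $169$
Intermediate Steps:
$Q{\left(P,M \right)} = M + M^{2}$ ($Q{\left(P,M \right)} = M^{2} + M = M + M^{2}$)
$v{\left(U \right)} = 1$ ($v{\left(U \right)} = 5 - 4 = 1$)
$C = 12$ ($C = \left(- 4 \left(1 - 4\right) - 2\right) + 2 = \left(\left(-4\right) \left(-3\right) - 2\right) + 2 = \left(12 - 2\right) + 2 = 10 + 2 = 12$)
$\left(v{\left(-6 \right)} + C\right)^{2} = \left(1 + 12\right)^{2} = 13^{2} = 169$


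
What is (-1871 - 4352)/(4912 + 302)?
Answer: -6223/5214 ≈ -1.1935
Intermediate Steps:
(-1871 - 4352)/(4912 + 302) = -6223/5214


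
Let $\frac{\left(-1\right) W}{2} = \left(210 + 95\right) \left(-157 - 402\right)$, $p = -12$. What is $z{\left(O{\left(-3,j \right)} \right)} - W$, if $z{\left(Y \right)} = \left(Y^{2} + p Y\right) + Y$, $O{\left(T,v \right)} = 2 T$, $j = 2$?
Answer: $-340888$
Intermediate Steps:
$z{\left(Y \right)} = Y^{2} - 11 Y$ ($z{\left(Y \right)} = \left(Y^{2} - 12 Y\right) + Y = Y^{2} - 11 Y$)
$W = 340990$ ($W = - 2 \left(210 + 95\right) \left(-157 - 402\right) = - 2 \cdot 305 \left(-157 - 402\right) = - 2 \cdot 305 \left(-559\right) = \left(-2\right) \left(-170495\right) = 340990$)
$z{\left(O{\left(-3,j \right)} \right)} - W = 2 \left(-3\right) \left(-11 + 2 \left(-3\right)\right) - 340990 = - 6 \left(-11 - 6\right) - 340990 = \left(-6\right) \left(-17\right) - 340990 = 102 - 340990 = -340888$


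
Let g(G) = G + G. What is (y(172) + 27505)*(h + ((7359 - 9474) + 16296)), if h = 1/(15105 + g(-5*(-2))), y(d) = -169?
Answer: 5863233744336/15125 ≈ 3.8765e+8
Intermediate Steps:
g(G) = 2*G
h = 1/15125 (h = 1/(15105 + 2*(-5*(-2))) = 1/(15105 + 2*10) = 1/(15105 + 20) = 1/15125 ≈ 6.6116e-5)
(y(172) + 27505)*(h + ((7359 - 9474) + 16296)) = (-169 + 27505)*(1/15125 + ((7359 - 9474) + 16296)) = 27336*(1/15125 + (-2115 + 16296)) = 27336*(1/15125 + 14181) = 27336*(214487626/15125) = 5863233744336/15125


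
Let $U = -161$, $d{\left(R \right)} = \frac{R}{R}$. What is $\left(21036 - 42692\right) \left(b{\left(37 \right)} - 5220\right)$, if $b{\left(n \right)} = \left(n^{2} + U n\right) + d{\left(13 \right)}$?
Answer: $212380392$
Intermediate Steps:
$d{\left(R \right)} = 1$
$b{\left(n \right)} = 1 + n^{2} - 161 n$ ($b{\left(n \right)} = \left(n^{2} - 161 n\right) + 1 = 1 + n^{2} - 161 n$)
$\left(21036 - 42692\right) \left(b{\left(37 \right)} - 5220\right) = \left(21036 - 42692\right) \left(\left(1 + 37^{2} - 5957\right) - 5220\right) = - 21656 \left(\left(1 + 1369 - 5957\right) - 5220\right) = - 21656 \left(-4587 - 5220\right) = \left(-21656\right) \left(-9807\right) = 212380392$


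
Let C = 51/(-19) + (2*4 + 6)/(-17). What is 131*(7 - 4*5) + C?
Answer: -551202/323 ≈ -1706.5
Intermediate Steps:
C = -1133/323 (C = 51*(-1/19) + (8 + 6)*(-1/17) = -51/19 + 14*(-1/17) = -51/19 - 14/17 = -1133/323 ≈ -3.5077)
131*(7 - 4*5) + C = 131*(7 - 4*5) - 1133/323 = 131*(7 - 20) - 1133/323 = 131*(-13) - 1133/323 = -1703 - 1133/323 = -551202/323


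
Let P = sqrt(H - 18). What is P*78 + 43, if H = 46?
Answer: 43 + 156*sqrt(7) ≈ 455.74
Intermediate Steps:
P = 2*sqrt(7) (P = sqrt(46 - 18) = sqrt(28) = 2*sqrt(7) ≈ 5.2915)
P*78 + 43 = (2*sqrt(7))*78 + 43 = 156*sqrt(7) + 43 = 43 + 156*sqrt(7)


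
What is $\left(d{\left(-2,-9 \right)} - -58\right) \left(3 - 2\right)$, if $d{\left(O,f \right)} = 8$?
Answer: $66$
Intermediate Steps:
$\left(d{\left(-2,-9 \right)} - -58\right) \left(3 - 2\right) = \left(8 - -58\right) \left(3 - 2\right) = \left(8 + 58\right) 1 = 66 \cdot 1 = 66$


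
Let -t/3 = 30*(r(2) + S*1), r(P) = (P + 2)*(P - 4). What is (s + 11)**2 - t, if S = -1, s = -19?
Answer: -746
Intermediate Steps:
r(P) = (-4 + P)*(2 + P) (r(P) = (2 + P)*(-4 + P) = (-4 + P)*(2 + P))
t = 810 (t = -90*((-8 + 2**2 - 2*2) - 1*1) = -90*((-8 + 4 - 4) - 1) = -90*(-8 - 1) = -90*(-9) = -3*(-270) = 810)
(s + 11)**2 - t = (-19 + 11)**2 - 1*810 = (-8)**2 - 810 = 64 - 810 = -746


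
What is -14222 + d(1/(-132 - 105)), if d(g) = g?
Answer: -3370615/237 ≈ -14222.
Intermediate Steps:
-14222 + d(1/(-132 - 105)) = -14222 + 1/(-132 - 105) = -14222 + 1/(-237) = -14222 - 1/237 = -3370615/237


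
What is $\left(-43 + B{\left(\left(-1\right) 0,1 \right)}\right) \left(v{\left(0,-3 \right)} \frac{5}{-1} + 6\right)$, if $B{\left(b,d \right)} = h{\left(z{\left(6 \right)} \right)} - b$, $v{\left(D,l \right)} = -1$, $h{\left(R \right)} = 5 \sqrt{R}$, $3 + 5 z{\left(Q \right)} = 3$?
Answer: $-473$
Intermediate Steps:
$z{\left(Q \right)} = 0$ ($z{\left(Q \right)} = - \frac{3}{5} + \frac{1}{5} \cdot 3 = - \frac{3}{5} + \frac{3}{5} = 0$)
$B{\left(b,d \right)} = - b$ ($B{\left(b,d \right)} = 5 \sqrt{0} - b = 5 \cdot 0 - b = 0 - b = - b$)
$\left(-43 + B{\left(\left(-1\right) 0,1 \right)}\right) \left(v{\left(0,-3 \right)} \frac{5}{-1} + 6\right) = \left(-43 - \left(-1\right) 0\right) \left(- \frac{5}{-1} + 6\right) = \left(-43 - 0\right) \left(- 5 \left(-1\right) + 6\right) = \left(-43 + 0\right) \left(\left(-1\right) \left(-5\right) + 6\right) = - 43 \left(5 + 6\right) = \left(-43\right) 11 = -473$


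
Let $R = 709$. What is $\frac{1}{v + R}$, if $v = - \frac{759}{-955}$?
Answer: $\frac{955}{677854} \approx 0.0014089$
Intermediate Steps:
$v = \frac{759}{955}$ ($v = \left(-759\right) \left(- \frac{1}{955}\right) = \frac{759}{955} \approx 0.79476$)
$\frac{1}{v + R} = \frac{1}{\frac{759}{955} + 709} = \frac{1}{\frac{677854}{955}} = \frac{955}{677854}$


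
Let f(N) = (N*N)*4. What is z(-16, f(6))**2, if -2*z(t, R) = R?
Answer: 5184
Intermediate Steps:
f(N) = 4*N**2 (f(N) = N**2*4 = 4*N**2)
z(t, R) = -R/2
z(-16, f(6))**2 = (-2*6**2)**2 = (-2*36)**2 = (-1/2*144)**2 = (-72)**2 = 5184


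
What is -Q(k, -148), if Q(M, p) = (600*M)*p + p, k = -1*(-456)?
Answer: 40492948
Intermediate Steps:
k = 456
Q(M, p) = p + 600*M*p (Q(M, p) = 600*M*p + p = p + 600*M*p)
-Q(k, -148) = -(-148)*(1 + 600*456) = -(-148)*(1 + 273600) = -(-148)*273601 = -1*(-40492948) = 40492948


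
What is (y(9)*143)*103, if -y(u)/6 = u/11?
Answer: -72306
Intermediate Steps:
y(u) = -6*u/11
(y(9)*143)*103 = (-6/11*9*143)*103 = -54/11*143*103 = -702*103 = -72306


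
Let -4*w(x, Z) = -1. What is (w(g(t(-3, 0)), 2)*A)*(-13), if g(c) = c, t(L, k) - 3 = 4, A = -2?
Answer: 13/2 ≈ 6.5000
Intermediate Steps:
t(L, k) = 7 (t(L, k) = 3 + 4 = 7)
w(x, Z) = 1/4 (w(x, Z) = -1/4*(-1) = 1/4)
(w(g(t(-3, 0)), 2)*A)*(-13) = ((1/4)*(-2))*(-13) = -1/2*(-13) = 13/2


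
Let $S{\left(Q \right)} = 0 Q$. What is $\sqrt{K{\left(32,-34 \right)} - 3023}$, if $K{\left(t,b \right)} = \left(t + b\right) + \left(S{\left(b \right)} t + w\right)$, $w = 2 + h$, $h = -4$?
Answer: $i \sqrt{3027} \approx 55.018 i$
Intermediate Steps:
$w = -2$ ($w = 2 - 4 = -2$)
$S{\left(Q \right)} = 0$
$K{\left(t,b \right)} = -2 + b + t$ ($K{\left(t,b \right)} = \left(t + b\right) - \left(2 + 0 t\right) = \left(b + t\right) + \left(0 - 2\right) = \left(b + t\right) - 2 = -2 + b + t$)
$\sqrt{K{\left(32,-34 \right)} - 3023} = \sqrt{\left(-2 - 34 + 32\right) - 3023} = \sqrt{-4 - 3023} = \sqrt{-3027} = i \sqrt{3027}$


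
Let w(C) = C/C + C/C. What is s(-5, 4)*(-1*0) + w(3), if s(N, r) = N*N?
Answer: 2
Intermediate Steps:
w(C) = 2 (w(C) = 1 + 1 = 2)
s(N, r) = N²
s(-5, 4)*(-1*0) + w(3) = (-5)²*(-1*0) + 2 = 25*0 + 2 = 0 + 2 = 2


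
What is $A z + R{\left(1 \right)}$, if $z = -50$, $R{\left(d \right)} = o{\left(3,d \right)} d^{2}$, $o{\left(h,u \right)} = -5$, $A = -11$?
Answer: $545$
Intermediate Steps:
$R{\left(d \right)} = - 5 d^{2}$
$A z + R{\left(1 \right)} = \left(-11\right) \left(-50\right) - 5 \cdot 1^{2} = 550 - 5 = 545$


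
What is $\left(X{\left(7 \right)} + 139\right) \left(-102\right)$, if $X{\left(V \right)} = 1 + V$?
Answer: $-14994$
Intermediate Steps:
$\left(X{\left(7 \right)} + 139\right) \left(-102\right) = \left(\left(1 + 7\right) + 139\right) \left(-102\right) = \left(8 + 139\right) \left(-102\right) = 147 \left(-102\right) = -14994$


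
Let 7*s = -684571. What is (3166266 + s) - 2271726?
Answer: 5577209/7 ≈ 7.9674e+5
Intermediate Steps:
s = -684571/7 (s = (⅐)*(-684571) = -684571/7 ≈ -97796.)
(3166266 + s) - 2271726 = (3166266 - 684571/7) - 2271726 = 21479291/7 - 2271726 = 5577209/7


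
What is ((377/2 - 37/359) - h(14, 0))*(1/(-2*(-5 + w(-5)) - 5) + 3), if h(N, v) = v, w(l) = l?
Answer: 3111187/5385 ≈ 577.75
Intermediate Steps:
((377/2 - 37/359) - h(14, 0))*(1/(-2*(-5 + w(-5)) - 5) + 3) = ((377/2 - 37/359) - 1*0)*(1/(-2*(-5 - 5) - 5) + 3) = ((377*(1/2) - 37*1/359) + 0)*(1/(-2*(-10) - 5) + 3) = ((377/2 - 37/359) + 0)*(1/(20 - 5) + 3) = (135269/718 + 0)*(1/15 + 3) = 135269*(1/15 + 3)/718 = (135269/718)*(46/15) = 3111187/5385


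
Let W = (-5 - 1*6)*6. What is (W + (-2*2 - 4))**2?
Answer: 5476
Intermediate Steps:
W = -66 (W = (-5 - 6)*6 = -11*6 = -66)
(W + (-2*2 - 4))**2 = (-66 + (-2*2 - 4))**2 = (-66 + (-4 - 4))**2 = (-66 - 8)**2 = (-74)**2 = 5476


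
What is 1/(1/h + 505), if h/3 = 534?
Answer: 1602/809011 ≈ 0.0019802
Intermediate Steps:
h = 1602 (h = 3*534 = 1602)
1/(1/h + 505) = 1/(1/1602 + 505) = 1/(809011/1602) = 1602/809011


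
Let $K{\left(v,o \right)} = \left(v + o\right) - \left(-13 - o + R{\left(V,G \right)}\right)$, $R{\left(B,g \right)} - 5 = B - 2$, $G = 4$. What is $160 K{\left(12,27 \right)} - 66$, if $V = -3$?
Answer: $12574$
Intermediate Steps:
$R{\left(B,g \right)} = 3 + B$ ($R{\left(B,g \right)} = 5 + \left(B - 2\right) = 5 + \left(-2 + B\right) = 3 + B$)
$K{\left(v,o \right)} = 13 + v + 2 o$ ($K{\left(v,o \right)} = \left(v + o\right) + \left(o + \left(13 - \left(3 - 3\right)\right)\right) = \left(o + v\right) + \left(o + \left(13 - 0\right)\right) = \left(o + v\right) + \left(o + \left(13 + 0\right)\right) = \left(o + v\right) + \left(o + 13\right) = \left(o + v\right) + \left(13 + o\right) = 13 + v + 2 o$)
$160 K{\left(12,27 \right)} - 66 = 160 \left(13 + 12 + 2 \cdot 27\right) - 66 = 160 \left(13 + 12 + 54\right) - 66 = 160 \cdot 79 - 66 = 12640 - 66 = 12574$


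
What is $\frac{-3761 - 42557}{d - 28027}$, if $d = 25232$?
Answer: $\frac{46318}{2795} \approx 16.572$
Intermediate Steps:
$\frac{-3761 - 42557}{d - 28027} = \frac{-3761 - 42557}{25232 - 28027} = - \frac{46318}{-2795} = \left(-46318\right) \left(- \frac{1}{2795}\right) = \frac{46318}{2795}$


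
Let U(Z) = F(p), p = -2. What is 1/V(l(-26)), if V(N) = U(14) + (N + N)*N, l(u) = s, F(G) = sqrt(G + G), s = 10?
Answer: 50/10001 - I/20002 ≈ 0.0049995 - 4.9995e-5*I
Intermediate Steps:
F(G) = sqrt(2)*sqrt(G) (F(G) = sqrt(2*G) = sqrt(2)*sqrt(G))
U(Z) = 2*I (U(Z) = sqrt(2)*sqrt(-2) = sqrt(2)*(I*sqrt(2)) = 2*I)
l(u) = 10
V(N) = 2*I + 2*N**2 (V(N) = 2*I + (N + N)*N = 2*I + (2*N)*N = 2*I + 2*N**2)
1/V(l(-26)) = 1/(2*I + 2*10**2) = 1/(2*I + 2*100) = 1/(2*I + 200) = 1/(200 + 2*I) = (200 - 2*I)/40004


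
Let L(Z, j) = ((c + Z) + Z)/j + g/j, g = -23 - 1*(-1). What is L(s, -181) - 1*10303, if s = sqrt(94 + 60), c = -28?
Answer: -1864793/181 - 2*sqrt(154)/181 ≈ -10303.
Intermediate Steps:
g = -22 (g = -23 + 1 = -22)
s = sqrt(154) ≈ 12.410
L(Z, j) = -22/j + (-28 + 2*Z)/j (L(Z, j) = ((-28 + Z) + Z)/j - 22/j = (-28 + 2*Z)/j - 22/j = -22/j + (-28 + 2*Z)/j)
L(s, -181) - 1*10303 = 2*(-25 + sqrt(154))/(-181) - 1*10303 = 2*(-1/181)*(-25 + sqrt(154)) - 10303 = (50/181 - 2*sqrt(154)/181) - 10303 = -1864793/181 - 2*sqrt(154)/181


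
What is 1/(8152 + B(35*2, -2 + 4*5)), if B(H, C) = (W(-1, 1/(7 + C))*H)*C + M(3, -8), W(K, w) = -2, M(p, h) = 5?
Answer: 1/5637 ≈ 0.00017740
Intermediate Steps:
B(H, C) = 5 - 2*C*H (B(H, C) = (-2*H)*C + 5 = -2*C*H + 5 = 5 - 2*C*H)
1/(8152 + B(35*2, -2 + 4*5)) = 1/(8152 + (5 - 2*(-2 + 4*5)*35*2)) = 1/(8152 + (5 - 2*(-2 + 20)*70)) = 1/(8152 + (5 - 2*18*70)) = 1/(8152 + (5 - 2520)) = 1/(8152 - 2515) = 1/5637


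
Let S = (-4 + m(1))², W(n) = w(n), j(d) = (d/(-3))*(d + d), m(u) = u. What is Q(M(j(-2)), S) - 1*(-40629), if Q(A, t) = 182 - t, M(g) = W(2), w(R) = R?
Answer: 40802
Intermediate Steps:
j(d) = -2*d²/3 (j(d) = (d*(-⅓))*(2*d) = (-d/3)*(2*d) = -2*d²/3)
W(n) = n
M(g) = 2
S = 9 (S = (-4 + 1)² = (-3)² = 9)
Q(M(j(-2)), S) - 1*(-40629) = (182 - 1*9) - 1*(-40629) = (182 - 9) + 40629 = 173 + 40629 = 40802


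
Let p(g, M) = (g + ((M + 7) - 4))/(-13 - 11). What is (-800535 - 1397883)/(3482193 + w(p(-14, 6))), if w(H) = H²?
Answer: -1266288768/2005743193 ≈ -0.63133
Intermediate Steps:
p(g, M) = -⅛ - M/24 - g/24 (p(g, M) = (g + ((7 + M) - 4))/(-24) = (g + (3 + M))*(-1/24) = (3 + M + g)*(-1/24) = -⅛ - M/24 - g/24)
(-800535 - 1397883)/(3482193 + w(p(-14, 6))) = (-800535 - 1397883)/(3482193 + (-⅛ - 1/24*6 - 1/24*(-14))²) = -2198418/(3482193 + (-⅛ - ¼ + 7/12)²) = -2198418/(3482193 + (5/24)²) = -2198418/(3482193 + 25/576) = -2198418/2005743193/576 = -2198418*576/2005743193 = -1266288768/2005743193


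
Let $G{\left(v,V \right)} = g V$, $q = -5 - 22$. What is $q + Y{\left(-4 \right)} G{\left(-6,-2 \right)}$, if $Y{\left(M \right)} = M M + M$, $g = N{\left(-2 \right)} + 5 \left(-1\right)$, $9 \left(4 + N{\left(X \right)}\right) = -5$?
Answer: $\frac{607}{3} \approx 202.33$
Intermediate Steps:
$q = -27$
$N{\left(X \right)} = - \frac{41}{9}$ ($N{\left(X \right)} = -4 + \frac{1}{9} \left(-5\right) = -4 - \frac{5}{9} = - \frac{41}{9}$)
$g = - \frac{86}{9}$ ($g = - \frac{41}{9} + 5 \left(-1\right) = - \frac{41}{9} - 5 = - \frac{86}{9} \approx -9.5556$)
$G{\left(v,V \right)} = - \frac{86 V}{9}$
$Y{\left(M \right)} = M + M^{2}$ ($Y{\left(M \right)} = M^{2} + M = M + M^{2}$)
$q + Y{\left(-4 \right)} G{\left(-6,-2 \right)} = -27 + - 4 \left(1 - 4\right) \left(\left(- \frac{86}{9}\right) \left(-2\right)\right) = -27 + \left(-4\right) \left(-3\right) \frac{172}{9} = -27 + 12 \cdot \frac{172}{9} = -27 + \frac{688}{3} = \frac{607}{3}$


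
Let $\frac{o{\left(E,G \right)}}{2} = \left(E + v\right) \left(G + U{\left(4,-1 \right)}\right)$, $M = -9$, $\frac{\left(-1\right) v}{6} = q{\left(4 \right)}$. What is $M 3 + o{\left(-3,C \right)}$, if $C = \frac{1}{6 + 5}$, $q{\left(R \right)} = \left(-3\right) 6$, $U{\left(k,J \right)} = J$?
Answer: $- \frac{2397}{11} \approx -217.91$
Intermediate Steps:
$q{\left(R \right)} = -18$
$v = 108$ ($v = \left(-6\right) \left(-18\right) = 108$)
$C = \frac{1}{11} \approx 0.090909$
$o{\left(E,G \right)} = 2 \left(-1 + G\right) \left(108 + E\right)$ ($o{\left(E,G \right)} = 2 \left(E + 108\right) \left(G - 1\right) = 2 \left(108 + E\right) \left(-1 + G\right) = 2 \left(-1 + G\right) \left(108 + E\right)$)
$M 3 + o{\left(-3,C \right)} = \left(-9\right) 3 + \left(-216 - -6 + 216 \cdot \frac{1}{11} + 2 \left(-3\right) \frac{1}{11}\right) = -27 + \left(-216 + 6 + \frac{216}{11} - \frac{6}{11}\right) = -27 - \frac{2100}{11} = - \frac{2397}{11}$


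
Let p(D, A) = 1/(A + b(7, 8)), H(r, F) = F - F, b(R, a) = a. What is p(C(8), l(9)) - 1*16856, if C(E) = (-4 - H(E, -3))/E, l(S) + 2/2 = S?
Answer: -269695/16 ≈ -16856.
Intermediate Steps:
H(r, F) = 0
l(S) = -1 + S
C(E) = -4/E (C(E) = (-4 - 1*0)/E = (-4 + 0)/E = -4/E)
p(D, A) = 1/(8 + A) (p(D, A) = 1/(A + 8) = 1/(8 + A))
p(C(8), l(9)) - 1*16856 = 1/(8 + (-1 + 9)) - 1*16856 = 1/(8 + 8) - 16856 = 1/16 - 16856 = -269695/16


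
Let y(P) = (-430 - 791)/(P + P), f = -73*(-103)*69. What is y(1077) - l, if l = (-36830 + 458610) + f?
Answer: -675344745/718 ≈ -9.4059e+5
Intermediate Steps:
f = 518811 (f = 7519*69 = 518811)
y(P) = -1221/(2*P) (y(P) = -1221*1/(2*P) = -1221/(2*P))
l = 940591 (l = (-36830 + 458610) + 518811 = 421780 + 518811 = 940591)
y(1077) - l = -1221/2/1077 - 1*940591 = -1221/2*1/1077 - 940591 = -407/718 - 940591 = -675344745/718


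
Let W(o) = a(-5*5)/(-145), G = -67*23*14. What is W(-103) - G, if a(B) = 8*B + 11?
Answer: 3128419/145 ≈ 21575.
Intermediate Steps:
G = -21574 (G = -1541*14 = -21574)
a(B) = 11 + 8*B
W(o) = 189/145 (W(o) = (11 + 8*(-5*5))/(-145) = (11 + 8*(-25))*(-1/145) = (11 - 200)*(-1/145) = -189*(-1/145) = 189/145)
W(-103) - G = 189/145 - 1*(-21574) = 189/145 + 21574 = 3128419/145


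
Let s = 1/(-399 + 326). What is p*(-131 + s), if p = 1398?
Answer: -13370472/73 ≈ -1.8316e+5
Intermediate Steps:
s = -1/73 (s = 1/(-73) = -1/73 ≈ -0.013699)
p*(-131 + s) = 1398*(-131 - 1/73) = 1398*(-9564/73) = -13370472/73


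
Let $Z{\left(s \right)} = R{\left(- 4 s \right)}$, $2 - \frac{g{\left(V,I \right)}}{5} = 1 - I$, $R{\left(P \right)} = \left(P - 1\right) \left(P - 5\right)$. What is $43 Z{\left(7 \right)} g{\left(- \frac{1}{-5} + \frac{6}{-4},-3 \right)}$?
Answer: $-411510$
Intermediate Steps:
$R{\left(P \right)} = \left(-1 + P\right) \left(-5 + P\right)$
$g{\left(V,I \right)} = 5 + 5 I$ ($g{\left(V,I \right)} = 10 - 5 \left(1 - I\right) = 10 + \left(-5 + 5 I\right) = 5 + 5 I$)
$Z{\left(s \right)} = 5 + 16 s^{2} + 24 s$ ($Z{\left(s \right)} = 5 + \left(- 4 s\right)^{2} - 6 \left(- 4 s\right) = 5 + 16 s^{2} + 24 s$)
$43 Z{\left(7 \right)} g{\left(- \frac{1}{-5} + \frac{6}{-4},-3 \right)} = 43 \left(5 + 16 \cdot 7^{2} + 24 \cdot 7\right) \left(5 + 5 \left(-3\right)\right) = 43 \left(5 + 16 \cdot 49 + 168\right) \left(5 - 15\right) = 43 \left(5 + 784 + 168\right) \left(-10\right) = 43 \cdot 957 \left(-10\right) = 41151 \left(-10\right) = -411510$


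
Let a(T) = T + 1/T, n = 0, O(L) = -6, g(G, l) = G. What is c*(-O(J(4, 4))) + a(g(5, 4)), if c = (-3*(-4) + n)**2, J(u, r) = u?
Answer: 4346/5 ≈ 869.20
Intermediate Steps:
c = 144 (c = (-3*(-4) + 0)**2 = (12 + 0)**2 = 12**2 = 144)
c*(-O(J(4, 4))) + a(g(5, 4)) = 144*(-1*(-6)) + (5 + 1/5) = 144*6 + (5 + 1/5) = 864 + 26/5 = 4346/5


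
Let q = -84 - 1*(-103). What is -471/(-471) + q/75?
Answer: 94/75 ≈ 1.2533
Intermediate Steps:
q = 19 (q = -84 + 103 = 19)
-471/(-471) + q/75 = -471/(-471) + 19/75 = -471*(-1/471) + 19*(1/75) = 1 + 19/75 = 94/75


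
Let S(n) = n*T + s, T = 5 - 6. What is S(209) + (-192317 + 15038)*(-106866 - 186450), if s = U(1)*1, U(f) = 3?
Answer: 51998766958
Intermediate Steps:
T = -1
s = 3 (s = 3*1 = 3)
S(n) = 3 - n (S(n) = n*(-1) + 3 = -n + 3 = 3 - n)
S(209) + (-192317 + 15038)*(-106866 - 186450) = (3 - 1*209) + (-192317 + 15038)*(-106866 - 186450) = (3 - 209) - 177279*(-293316) = -206 + 51998767164 = 51998766958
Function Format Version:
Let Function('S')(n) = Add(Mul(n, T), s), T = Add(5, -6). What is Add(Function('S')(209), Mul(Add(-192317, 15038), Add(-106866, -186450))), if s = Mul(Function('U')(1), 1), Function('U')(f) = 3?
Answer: 51998766958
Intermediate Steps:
T = -1
s = 3 (s = Mul(3, 1) = 3)
Function('S')(n) = Add(3, Mul(-1, n)) (Function('S')(n) = Add(Mul(n, -1), 3) = Add(Mul(-1, n), 3) = Add(3, Mul(-1, n)))
Add(Function('S')(209), Mul(Add(-192317, 15038), Add(-106866, -186450))) = Add(Add(3, Mul(-1, 209)), Mul(Add(-192317, 15038), Add(-106866, -186450))) = Add(Add(3, -209), Mul(-177279, -293316)) = Add(-206, 51998767164) = 51998766958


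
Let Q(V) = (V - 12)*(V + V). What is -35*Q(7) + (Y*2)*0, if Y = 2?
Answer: 2450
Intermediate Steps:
Q(V) = 2*V*(-12 + V) (Q(V) = (-12 + V)*(2*V) = 2*V*(-12 + V))
-35*Q(7) + (Y*2)*0 = -70*7*(-12 + 7) + (2*2)*0 = -70*7*(-5) + 4*0 = -35*(-70) + 0 = 2450 + 0 = 2450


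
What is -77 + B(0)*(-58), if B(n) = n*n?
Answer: -77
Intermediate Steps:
B(n) = n²
-77 + B(0)*(-58) = -77 + 0²*(-58) = -77 + 0*(-58) = -77 + 0 = -77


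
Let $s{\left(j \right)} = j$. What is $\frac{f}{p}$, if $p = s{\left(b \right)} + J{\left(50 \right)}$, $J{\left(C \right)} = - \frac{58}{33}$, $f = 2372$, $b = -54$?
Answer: $- \frac{19569}{460} \approx -42.541$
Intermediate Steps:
$J{\left(C \right)} = - \frac{58}{33}$ ($J{\left(C \right)} = \left(-58\right) \frac{1}{33} = - \frac{58}{33}$)
$p = - \frac{1840}{33}$ ($p = -54 - \frac{58}{33} = - \frac{1840}{33} \approx -55.758$)
$\frac{f}{p} = \frac{2372}{- \frac{1840}{33}} = 2372 \left(- \frac{33}{1840}\right) = - \frac{19569}{460}$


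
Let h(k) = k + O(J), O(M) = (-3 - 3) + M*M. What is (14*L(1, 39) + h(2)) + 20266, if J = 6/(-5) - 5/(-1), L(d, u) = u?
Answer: 520561/25 ≈ 20822.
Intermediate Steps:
J = 19/5 (J = 6*(-⅕) - 5*(-1) = -6/5 + 5 = 19/5 ≈ 3.8000)
O(M) = -6 + M²
h(k) = 211/25 + k (h(k) = k + (-6 + (19/5)²) = k + (-6 + 361/25) = k + 211/25 = 211/25 + k)
(14*L(1, 39) + h(2)) + 20266 = (14*39 + (211/25 + 2)) + 20266 = (546 + 261/25) + 20266 = 13911/25 + 20266 = 520561/25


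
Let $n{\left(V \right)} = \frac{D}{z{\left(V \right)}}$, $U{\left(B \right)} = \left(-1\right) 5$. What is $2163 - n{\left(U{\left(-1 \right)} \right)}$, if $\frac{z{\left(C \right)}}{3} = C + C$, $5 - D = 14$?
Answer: $\frac{21627}{10} \approx 2162.7$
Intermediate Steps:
$D = -9$ ($D = 5 - 14 = -9$)
$U{\left(B \right)} = -5$
$z{\left(C \right)} = 6 C$ ($z{\left(C \right)} = 3 \left(C + C\right) = 3 \cdot 2 C = 6 C$)
$n{\left(V \right)} = - \frac{3}{2 V}$ ($n{\left(V \right)} = - \frac{9}{6 V} = - 9 \frac{1}{6 V} = - \frac{3}{2 V}$)
$2163 - n{\left(U{\left(-1 \right)} \right)} = 2163 - - \frac{3}{2 \left(-5\right)} = 2163 - \left(- \frac{3}{2}\right) \left(- \frac{1}{5}\right) = 2163 - \frac{3}{10} = \frac{21627}{10}$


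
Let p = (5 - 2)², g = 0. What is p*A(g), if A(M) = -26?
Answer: -234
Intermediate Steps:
p = 9 (p = 3² = 9)
p*A(g) = 9*(-26) = -234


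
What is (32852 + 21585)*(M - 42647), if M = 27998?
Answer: -797447613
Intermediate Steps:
(32852 + 21585)*(M - 42647) = (32852 + 21585)*(27998 - 42647) = 54437*(-14649) = -797447613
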